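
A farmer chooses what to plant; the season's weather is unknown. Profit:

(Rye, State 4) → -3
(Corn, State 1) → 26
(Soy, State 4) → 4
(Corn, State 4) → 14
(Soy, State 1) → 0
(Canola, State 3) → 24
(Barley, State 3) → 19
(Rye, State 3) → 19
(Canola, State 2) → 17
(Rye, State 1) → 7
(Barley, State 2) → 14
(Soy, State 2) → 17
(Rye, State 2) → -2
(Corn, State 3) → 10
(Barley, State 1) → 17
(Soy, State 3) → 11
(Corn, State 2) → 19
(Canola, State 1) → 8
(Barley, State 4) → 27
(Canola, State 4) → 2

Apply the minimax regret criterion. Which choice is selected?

Column bests: State 1=26, State 2=19, State 3=24, State 4=27.
Canola regrets: 18, 2, 0, 25 → max 25
Soy regrets: 26, 2, 13, 23 → max 26
Corn regrets: 0, 0, 14, 13 → max 14
Rye regrets: 19, 21, 5, 30 → max 30
Barley regrets: 9, 5, 5, 0 → max 9
Smallest max regret = 9 → Barley.

Barley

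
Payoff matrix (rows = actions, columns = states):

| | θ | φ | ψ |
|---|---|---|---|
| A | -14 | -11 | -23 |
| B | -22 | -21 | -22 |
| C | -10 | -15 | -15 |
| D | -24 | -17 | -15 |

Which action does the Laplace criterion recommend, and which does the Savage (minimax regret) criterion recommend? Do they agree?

Row averages: A=-16, B=-65/3, C=-40/3, D=-56/3
Highest average = -40/3 → C.
Column bests: θ=-10, φ=-11, ψ=-15.
A regrets: 4, 0, 8 → max 8
B regrets: 12, 10, 7 → max 12
C regrets: 0, 4, 0 → max 4
D regrets: 14, 6, 0 → max 14
Smallest max regret = 4 → C.

laplace → C; minimax regret → C (agree)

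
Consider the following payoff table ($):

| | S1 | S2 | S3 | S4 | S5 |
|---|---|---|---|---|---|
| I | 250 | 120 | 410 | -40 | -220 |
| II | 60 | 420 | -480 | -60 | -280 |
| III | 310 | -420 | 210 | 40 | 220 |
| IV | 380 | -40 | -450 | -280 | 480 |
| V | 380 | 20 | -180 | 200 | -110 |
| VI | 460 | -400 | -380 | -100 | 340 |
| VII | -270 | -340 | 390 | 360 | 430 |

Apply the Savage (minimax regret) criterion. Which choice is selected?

Column bests: S1=460, S2=420, S3=410, S4=360, S5=480.
I regrets: 210, 300, 0, 400, 700 → max 700
II regrets: 400, 0, 890, 420, 760 → max 890
III regrets: 150, 840, 200, 320, 260 → max 840
IV regrets: 80, 460, 860, 640, 0 → max 860
V regrets: 80, 400, 590, 160, 590 → max 590
VI regrets: 0, 820, 790, 460, 140 → max 820
VII regrets: 730, 760, 20, 0, 50 → max 760
Smallest max regret = 590 → V.

V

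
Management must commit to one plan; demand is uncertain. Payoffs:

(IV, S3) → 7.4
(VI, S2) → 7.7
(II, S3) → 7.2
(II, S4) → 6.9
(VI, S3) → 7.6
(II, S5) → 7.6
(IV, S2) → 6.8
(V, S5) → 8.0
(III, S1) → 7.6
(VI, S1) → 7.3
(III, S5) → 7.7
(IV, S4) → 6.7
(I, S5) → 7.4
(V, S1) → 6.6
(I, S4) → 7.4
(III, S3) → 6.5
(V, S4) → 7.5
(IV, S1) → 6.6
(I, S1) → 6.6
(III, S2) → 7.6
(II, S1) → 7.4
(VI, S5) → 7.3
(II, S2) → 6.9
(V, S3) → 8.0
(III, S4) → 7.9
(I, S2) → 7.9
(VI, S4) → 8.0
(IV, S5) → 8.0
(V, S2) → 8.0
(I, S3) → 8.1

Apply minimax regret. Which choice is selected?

Column bests: S1=7.6, S2=8.0, S3=8.1, S4=8.0, S5=8.0.
I regrets: 1.0, 0.1, 0.0, 0.6, 0.6 → max 1.0
II regrets: 0.2, 1.1, 0.9, 1.1, 0.4 → max 1.1
III regrets: 0.0, 0.4, 1.6, 0.1, 0.3 → max 1.6
IV regrets: 1.0, 1.2, 0.7, 1.3, 0.0 → max 1.3
V regrets: 1.0, 0.0, 0.1, 0.5, 0.0 → max 1.0
VI regrets: 0.3, 0.3, 0.5, 0.0, 0.7 → max 0.7
Smallest max regret = 0.7 → VI.

VI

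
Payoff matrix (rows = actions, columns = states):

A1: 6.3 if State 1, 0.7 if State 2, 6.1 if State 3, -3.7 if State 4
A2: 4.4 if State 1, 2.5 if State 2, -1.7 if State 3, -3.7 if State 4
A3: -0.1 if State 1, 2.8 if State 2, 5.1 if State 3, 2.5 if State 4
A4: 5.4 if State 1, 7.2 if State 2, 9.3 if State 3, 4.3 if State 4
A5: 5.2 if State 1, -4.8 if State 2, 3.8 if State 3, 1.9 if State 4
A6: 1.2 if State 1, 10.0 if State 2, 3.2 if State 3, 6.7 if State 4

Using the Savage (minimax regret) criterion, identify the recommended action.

Column bests: State 1=6.3, State 2=10.0, State 3=9.3, State 4=6.7.
A1 regrets: 0.0, 9.3, 3.2, 10.4 → max 10.4
A2 regrets: 1.9, 7.5, 11.0, 10.4 → max 11.0
A3 regrets: 6.4, 7.2, 4.2, 4.2 → max 7.2
A4 regrets: 0.9, 2.8, 0.0, 2.4 → max 2.8
A5 regrets: 1.1, 14.8, 5.5, 4.8 → max 14.8
A6 regrets: 5.1, 0.0, 6.1, 0.0 → max 6.1
Smallest max regret = 2.8 → A4.

A4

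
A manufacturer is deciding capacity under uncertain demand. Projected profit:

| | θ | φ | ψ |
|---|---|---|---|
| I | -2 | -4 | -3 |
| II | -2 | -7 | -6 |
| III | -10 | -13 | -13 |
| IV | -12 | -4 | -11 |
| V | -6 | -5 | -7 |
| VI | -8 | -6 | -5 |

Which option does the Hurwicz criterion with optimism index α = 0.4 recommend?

I: 0.4·(-2) + 0.6·(-4) = -3.2
II: 0.4·(-2) + 0.6·(-7) = -5
III: 0.4·(-10) + 0.6·(-13) = -11.8
IV: 0.4·(-4) + 0.6·(-12) = -8.8
V: 0.4·(-5) + 0.6·(-7) = -6.2
VI: 0.4·(-5) + 0.6·(-8) = -6.8
Highest Hurwicz score = -3.2 → I.

I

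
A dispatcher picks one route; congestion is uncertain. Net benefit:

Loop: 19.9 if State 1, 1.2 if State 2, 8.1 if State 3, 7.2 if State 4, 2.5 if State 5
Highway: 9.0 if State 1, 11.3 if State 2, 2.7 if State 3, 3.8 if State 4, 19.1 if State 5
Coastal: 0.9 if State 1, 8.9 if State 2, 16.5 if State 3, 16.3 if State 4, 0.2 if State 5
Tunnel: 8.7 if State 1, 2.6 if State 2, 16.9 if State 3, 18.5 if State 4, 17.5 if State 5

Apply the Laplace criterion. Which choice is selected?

Row averages: Loop=7.78, Highway=9.18, Coastal=8.56, Tunnel=12.84
Highest average = 12.84 → Tunnel.

Tunnel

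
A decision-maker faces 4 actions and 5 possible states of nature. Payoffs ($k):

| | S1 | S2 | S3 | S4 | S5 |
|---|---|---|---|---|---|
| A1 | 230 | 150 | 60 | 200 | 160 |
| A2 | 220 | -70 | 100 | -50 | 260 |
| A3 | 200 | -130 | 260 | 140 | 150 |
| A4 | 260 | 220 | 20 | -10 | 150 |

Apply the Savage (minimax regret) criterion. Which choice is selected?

A1

Column bests: S1=260, S2=220, S3=260, S4=200, S5=260.
A1 regrets: 30, 70, 200, 0, 100 → max 200
A2 regrets: 40, 290, 160, 250, 0 → max 290
A3 regrets: 60, 350, 0, 60, 110 → max 350
A4 regrets: 0, 0, 240, 210, 110 → max 240
Smallest max regret = 200 → A1.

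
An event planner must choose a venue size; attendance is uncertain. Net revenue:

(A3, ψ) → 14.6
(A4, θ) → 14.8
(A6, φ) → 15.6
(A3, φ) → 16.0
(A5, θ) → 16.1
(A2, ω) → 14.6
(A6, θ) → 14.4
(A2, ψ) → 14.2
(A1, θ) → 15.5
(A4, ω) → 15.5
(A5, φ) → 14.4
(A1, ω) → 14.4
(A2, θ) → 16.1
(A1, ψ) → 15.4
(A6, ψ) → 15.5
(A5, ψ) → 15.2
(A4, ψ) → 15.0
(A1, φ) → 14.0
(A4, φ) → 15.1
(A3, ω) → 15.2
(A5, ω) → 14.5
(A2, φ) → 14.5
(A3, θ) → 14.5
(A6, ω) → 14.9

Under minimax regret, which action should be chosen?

Column bests: θ=16.1, φ=16.0, ψ=15.5, ω=15.5.
A1 regrets: 0.6, 2.0, 0.1, 1.1 → max 2.0
A2 regrets: 0.0, 1.5, 1.3, 0.9 → max 1.5
A3 regrets: 1.6, 0.0, 0.9, 0.3 → max 1.6
A4 regrets: 1.3, 0.9, 0.5, 0.0 → max 1.3
A5 regrets: 0.0, 1.6, 0.3, 1.0 → max 1.6
A6 regrets: 1.7, 0.4, 0.0, 0.6 → max 1.7
Smallest max regret = 1.3 → A4.

A4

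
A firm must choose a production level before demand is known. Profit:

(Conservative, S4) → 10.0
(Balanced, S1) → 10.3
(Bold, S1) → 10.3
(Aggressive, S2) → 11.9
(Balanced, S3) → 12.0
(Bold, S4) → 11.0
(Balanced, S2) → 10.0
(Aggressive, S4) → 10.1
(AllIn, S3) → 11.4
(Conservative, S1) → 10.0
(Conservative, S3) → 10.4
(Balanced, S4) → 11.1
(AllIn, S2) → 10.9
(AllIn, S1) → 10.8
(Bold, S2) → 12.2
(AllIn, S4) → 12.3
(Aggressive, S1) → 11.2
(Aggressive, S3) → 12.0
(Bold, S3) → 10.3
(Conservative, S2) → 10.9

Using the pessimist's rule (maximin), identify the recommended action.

Row minima: Conservative=10.0, Balanced=10.0, Aggressive=10.1, Bold=10.3, AllIn=10.8
Best worst-case = 10.8 → AllIn.

AllIn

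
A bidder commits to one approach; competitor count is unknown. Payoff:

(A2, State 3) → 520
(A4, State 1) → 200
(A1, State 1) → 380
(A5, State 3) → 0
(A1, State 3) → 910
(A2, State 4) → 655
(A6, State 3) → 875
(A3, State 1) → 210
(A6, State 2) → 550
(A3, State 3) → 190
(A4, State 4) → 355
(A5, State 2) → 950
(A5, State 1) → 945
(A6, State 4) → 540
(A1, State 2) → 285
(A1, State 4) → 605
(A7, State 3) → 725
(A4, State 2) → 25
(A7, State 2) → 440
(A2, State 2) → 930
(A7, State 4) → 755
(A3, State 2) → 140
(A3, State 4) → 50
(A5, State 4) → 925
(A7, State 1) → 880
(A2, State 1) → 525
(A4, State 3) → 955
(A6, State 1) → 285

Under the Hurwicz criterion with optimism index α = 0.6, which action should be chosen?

A2

A1: 0.6·910 + 0.4·285 = 660
A2: 0.6·930 + 0.4·520 = 766
A3: 0.6·210 + 0.4·50 = 146
A4: 0.6·955 + 0.4·25 = 583
A5: 0.6·950 + 0.4·0 = 570
A6: 0.6·875 + 0.4·285 = 639
A7: 0.6·880 + 0.4·440 = 704
Highest Hurwicz score = 766 → A2.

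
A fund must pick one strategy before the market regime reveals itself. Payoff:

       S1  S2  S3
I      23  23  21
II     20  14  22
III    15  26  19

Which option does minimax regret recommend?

I

Column bests: S1=23, S2=26, S3=22.
I regrets: 0, 3, 1 → max 3
II regrets: 3, 12, 0 → max 12
III regrets: 8, 0, 3 → max 8
Smallest max regret = 3 → I.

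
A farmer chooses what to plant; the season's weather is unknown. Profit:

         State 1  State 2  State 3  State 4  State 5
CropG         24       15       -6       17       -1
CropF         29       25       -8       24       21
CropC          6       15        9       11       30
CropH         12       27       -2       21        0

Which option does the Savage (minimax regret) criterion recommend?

CropF

Column bests: State 1=29, State 2=27, State 3=9, State 4=24, State 5=30.
CropG regrets: 5, 12, 15, 7, 31 → max 31
CropF regrets: 0, 2, 17, 0, 9 → max 17
CropC regrets: 23, 12, 0, 13, 0 → max 23
CropH regrets: 17, 0, 11, 3, 30 → max 30
Smallest max regret = 17 → CropF.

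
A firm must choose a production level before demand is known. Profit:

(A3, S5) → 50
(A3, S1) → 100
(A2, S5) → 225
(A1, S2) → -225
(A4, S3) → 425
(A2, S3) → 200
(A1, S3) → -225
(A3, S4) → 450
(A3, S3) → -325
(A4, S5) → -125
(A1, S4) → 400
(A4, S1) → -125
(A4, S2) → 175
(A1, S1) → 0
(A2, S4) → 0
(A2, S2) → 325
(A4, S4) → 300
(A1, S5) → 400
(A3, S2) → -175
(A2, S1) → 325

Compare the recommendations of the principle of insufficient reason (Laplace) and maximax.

Row averages: A1=70, A2=215, A3=20, A4=130
Highest average = 215 → A2.
Row maxima: A1=400, A2=325, A3=450, A4=425
Best best-case = 450 → A3.

laplace → A2; maximax → A3 (disagree)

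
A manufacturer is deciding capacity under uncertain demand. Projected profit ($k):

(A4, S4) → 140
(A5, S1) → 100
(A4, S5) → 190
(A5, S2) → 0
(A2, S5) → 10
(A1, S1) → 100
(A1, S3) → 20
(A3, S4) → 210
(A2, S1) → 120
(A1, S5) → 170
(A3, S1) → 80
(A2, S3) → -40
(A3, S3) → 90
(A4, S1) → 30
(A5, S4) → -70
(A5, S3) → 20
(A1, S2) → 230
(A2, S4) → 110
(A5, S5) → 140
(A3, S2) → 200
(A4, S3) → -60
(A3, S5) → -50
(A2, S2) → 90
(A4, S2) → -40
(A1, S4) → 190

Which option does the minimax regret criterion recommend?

A1

Column bests: S1=120, S2=230, S3=90, S4=210, S5=190.
A1 regrets: 20, 0, 70, 20, 20 → max 70
A2 regrets: 0, 140, 130, 100, 180 → max 180
A3 regrets: 40, 30, 0, 0, 240 → max 240
A4 regrets: 90, 270, 150, 70, 0 → max 270
A5 regrets: 20, 230, 70, 280, 50 → max 280
Smallest max regret = 70 → A1.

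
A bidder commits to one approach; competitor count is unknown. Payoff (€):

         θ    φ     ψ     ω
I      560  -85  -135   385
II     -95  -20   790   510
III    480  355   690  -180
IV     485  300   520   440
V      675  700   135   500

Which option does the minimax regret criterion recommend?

IV

Column bests: θ=675, φ=700, ψ=790, ω=510.
I regrets: 115, 785, 925, 125 → max 925
II regrets: 770, 720, 0, 0 → max 770
III regrets: 195, 345, 100, 690 → max 690
IV regrets: 190, 400, 270, 70 → max 400
V regrets: 0, 0, 655, 10 → max 655
Smallest max regret = 400 → IV.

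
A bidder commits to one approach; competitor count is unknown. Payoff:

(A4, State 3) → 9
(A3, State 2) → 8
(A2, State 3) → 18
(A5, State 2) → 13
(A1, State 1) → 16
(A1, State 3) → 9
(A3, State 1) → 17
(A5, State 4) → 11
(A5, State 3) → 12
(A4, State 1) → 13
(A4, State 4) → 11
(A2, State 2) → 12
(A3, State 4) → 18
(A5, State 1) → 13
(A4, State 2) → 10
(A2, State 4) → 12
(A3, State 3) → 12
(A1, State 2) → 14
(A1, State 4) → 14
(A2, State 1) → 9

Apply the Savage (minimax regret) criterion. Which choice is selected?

Column bests: State 1=17, State 2=14, State 3=18, State 4=18.
A1 regrets: 1, 0, 9, 4 → max 9
A2 regrets: 8, 2, 0, 6 → max 8
A3 regrets: 0, 6, 6, 0 → max 6
A4 regrets: 4, 4, 9, 7 → max 9
A5 regrets: 4, 1, 6, 7 → max 7
Smallest max regret = 6 → A3.

A3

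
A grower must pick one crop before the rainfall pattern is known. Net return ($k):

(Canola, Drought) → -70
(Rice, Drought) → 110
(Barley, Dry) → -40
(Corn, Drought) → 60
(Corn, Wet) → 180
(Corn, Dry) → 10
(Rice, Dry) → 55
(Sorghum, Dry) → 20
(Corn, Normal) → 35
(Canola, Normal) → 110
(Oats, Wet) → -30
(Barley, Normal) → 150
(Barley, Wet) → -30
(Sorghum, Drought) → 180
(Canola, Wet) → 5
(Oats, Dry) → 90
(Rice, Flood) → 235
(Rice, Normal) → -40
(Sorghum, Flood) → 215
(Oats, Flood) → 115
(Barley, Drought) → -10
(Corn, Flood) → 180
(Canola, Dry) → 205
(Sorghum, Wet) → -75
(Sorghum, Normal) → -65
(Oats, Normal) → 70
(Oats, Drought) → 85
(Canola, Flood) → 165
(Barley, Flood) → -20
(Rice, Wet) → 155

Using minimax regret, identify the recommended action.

Column bests: Drought=180, Dry=205, Normal=150, Wet=180, Flood=235.
Sorghum regrets: 0, 185, 215, 255, 20 → max 255
Corn regrets: 120, 195, 115, 0, 55 → max 195
Oats regrets: 95, 115, 80, 210, 120 → max 210
Rice regrets: 70, 150, 190, 25, 0 → max 190
Barley regrets: 190, 245, 0, 210, 255 → max 255
Canola regrets: 250, 0, 40, 175, 70 → max 250
Smallest max regret = 190 → Rice.

Rice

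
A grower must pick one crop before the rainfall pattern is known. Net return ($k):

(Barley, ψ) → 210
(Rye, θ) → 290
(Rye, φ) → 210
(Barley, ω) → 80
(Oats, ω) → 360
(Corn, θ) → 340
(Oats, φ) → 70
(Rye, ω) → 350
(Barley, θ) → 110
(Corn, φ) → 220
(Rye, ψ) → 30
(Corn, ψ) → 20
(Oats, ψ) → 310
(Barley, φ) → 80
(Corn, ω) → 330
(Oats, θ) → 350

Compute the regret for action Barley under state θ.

Best payoff under θ is 350.
Regret = 350 − 110 = 240.

240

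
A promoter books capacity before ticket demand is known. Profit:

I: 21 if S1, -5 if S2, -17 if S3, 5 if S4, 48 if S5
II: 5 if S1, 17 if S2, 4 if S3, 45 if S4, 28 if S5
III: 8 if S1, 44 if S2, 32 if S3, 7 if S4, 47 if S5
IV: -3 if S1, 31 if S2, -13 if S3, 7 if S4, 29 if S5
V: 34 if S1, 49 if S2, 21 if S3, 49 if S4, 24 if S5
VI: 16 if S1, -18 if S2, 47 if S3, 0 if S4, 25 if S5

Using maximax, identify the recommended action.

Row maxima: I=48, II=45, III=47, IV=31, V=49, VI=47
Best best-case = 49 → V.

V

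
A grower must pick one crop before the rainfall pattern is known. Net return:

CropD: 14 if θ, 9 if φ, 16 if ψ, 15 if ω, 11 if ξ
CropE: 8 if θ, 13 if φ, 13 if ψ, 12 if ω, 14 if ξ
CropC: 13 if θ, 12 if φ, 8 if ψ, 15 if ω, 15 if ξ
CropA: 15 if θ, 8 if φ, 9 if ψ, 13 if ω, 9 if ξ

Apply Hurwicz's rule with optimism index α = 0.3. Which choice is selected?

CropD: 0.3·16 + 0.7·9 = 11.1
CropE: 0.3·14 + 0.7·8 = 9.8
CropC: 0.3·15 + 0.7·8 = 10.1
CropA: 0.3·15 + 0.7·8 = 10.1
Highest Hurwicz score = 11.1 → CropD.

CropD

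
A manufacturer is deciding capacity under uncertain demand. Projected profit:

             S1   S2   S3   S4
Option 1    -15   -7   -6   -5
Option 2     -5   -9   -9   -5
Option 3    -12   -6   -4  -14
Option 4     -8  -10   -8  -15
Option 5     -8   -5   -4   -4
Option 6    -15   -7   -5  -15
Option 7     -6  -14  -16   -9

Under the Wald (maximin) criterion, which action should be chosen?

Option 5

Row minima: Option 1=-15, Option 2=-9, Option 3=-14, Option 4=-15, Option 5=-8, Option 6=-15, Option 7=-16
Best worst-case = -8 → Option 5.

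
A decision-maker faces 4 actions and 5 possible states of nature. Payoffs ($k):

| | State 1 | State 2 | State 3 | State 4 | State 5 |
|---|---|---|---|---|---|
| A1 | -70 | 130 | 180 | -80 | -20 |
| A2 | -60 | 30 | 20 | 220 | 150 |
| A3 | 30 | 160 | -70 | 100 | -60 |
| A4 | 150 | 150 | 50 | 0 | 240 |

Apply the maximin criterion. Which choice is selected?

A4

Row minima: A1=-80, A2=-60, A3=-70, A4=0
Best worst-case = 0 → A4.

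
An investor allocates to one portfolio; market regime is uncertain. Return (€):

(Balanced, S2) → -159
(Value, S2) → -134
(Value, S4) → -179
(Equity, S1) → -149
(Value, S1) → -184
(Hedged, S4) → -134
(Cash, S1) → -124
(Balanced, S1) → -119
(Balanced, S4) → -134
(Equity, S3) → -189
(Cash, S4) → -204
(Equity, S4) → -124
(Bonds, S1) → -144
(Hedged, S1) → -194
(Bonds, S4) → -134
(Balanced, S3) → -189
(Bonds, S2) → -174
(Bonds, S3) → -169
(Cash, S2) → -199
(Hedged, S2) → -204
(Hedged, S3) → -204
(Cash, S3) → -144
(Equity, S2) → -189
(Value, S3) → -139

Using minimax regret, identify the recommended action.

Bonds

Column bests: S1=-119, S2=-134, S3=-139, S4=-124.
Value regrets: 65, 0, 0, 55 → max 65
Bonds regrets: 25, 40, 30, 10 → max 40
Hedged regrets: 75, 70, 65, 10 → max 75
Cash regrets: 5, 65, 5, 80 → max 80
Balanced regrets: 0, 25, 50, 10 → max 50
Equity regrets: 30, 55, 50, 0 → max 55
Smallest max regret = 40 → Bonds.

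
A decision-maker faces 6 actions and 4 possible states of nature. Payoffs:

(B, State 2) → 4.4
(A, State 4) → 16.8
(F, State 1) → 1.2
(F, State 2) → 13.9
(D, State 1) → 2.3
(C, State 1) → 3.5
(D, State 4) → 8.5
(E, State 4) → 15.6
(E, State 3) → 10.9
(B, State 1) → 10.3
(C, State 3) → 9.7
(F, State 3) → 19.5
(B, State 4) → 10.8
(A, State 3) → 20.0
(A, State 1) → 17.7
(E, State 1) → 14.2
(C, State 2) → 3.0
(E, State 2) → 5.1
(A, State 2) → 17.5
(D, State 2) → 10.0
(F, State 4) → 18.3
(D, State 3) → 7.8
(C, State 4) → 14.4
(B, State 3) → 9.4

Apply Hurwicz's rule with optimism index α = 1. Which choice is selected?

A

A: 1·20.0 + 0·16.8 = 20
B: 1·10.8 + 0·4.4 = 10.8
C: 1·14.4 + 0·3.0 = 14.4
D: 1·10.0 + 0·2.3 = 10
E: 1·15.6 + 0·5.1 = 15.6
F: 1·19.5 + 0·1.2 = 19.5
Highest Hurwicz score = 20 → A.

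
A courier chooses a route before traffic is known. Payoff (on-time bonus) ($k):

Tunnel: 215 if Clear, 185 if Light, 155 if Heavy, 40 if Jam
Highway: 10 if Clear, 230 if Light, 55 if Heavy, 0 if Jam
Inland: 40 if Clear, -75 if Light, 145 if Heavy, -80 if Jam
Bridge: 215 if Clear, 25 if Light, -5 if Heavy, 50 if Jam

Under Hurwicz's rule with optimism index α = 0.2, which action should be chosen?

Tunnel: 0.2·215 + 0.8·40 = 75
Highway: 0.2·230 + 0.8·0 = 46
Inland: 0.2·145 + 0.8·(-80) = -35
Bridge: 0.2·215 + 0.8·(-5) = 39
Highest Hurwicz score = 75 → Tunnel.

Tunnel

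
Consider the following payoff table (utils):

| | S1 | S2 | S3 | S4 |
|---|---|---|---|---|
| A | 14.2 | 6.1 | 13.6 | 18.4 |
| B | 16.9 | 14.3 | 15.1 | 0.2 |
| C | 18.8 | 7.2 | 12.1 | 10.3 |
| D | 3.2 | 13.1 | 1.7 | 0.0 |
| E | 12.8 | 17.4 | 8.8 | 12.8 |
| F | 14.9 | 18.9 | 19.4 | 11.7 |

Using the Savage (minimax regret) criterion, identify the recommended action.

Column bests: S1=18.8, S2=18.9, S3=19.4, S4=18.4.
A regrets: 4.6, 12.8, 5.8, 0.0 → max 12.8
B regrets: 1.9, 4.6, 4.3, 18.2 → max 18.2
C regrets: 0.0, 11.7, 7.3, 8.1 → max 11.7
D regrets: 15.6, 5.8, 17.7, 18.4 → max 18.4
E regrets: 6.0, 1.5, 10.6, 5.6 → max 10.6
F regrets: 3.9, 0.0, 0.0, 6.7 → max 6.7
Smallest max regret = 6.7 → F.

F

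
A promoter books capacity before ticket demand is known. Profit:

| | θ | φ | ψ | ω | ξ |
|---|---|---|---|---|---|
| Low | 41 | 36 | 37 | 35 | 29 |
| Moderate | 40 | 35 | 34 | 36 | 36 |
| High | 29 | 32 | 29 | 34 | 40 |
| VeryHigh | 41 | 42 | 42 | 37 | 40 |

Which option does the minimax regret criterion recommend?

Column bests: θ=41, φ=42, ψ=42, ω=37, ξ=40.
Low regrets: 0, 6, 5, 2, 11 → max 11
Moderate regrets: 1, 7, 8, 1, 4 → max 8
High regrets: 12, 10, 13, 3, 0 → max 13
VeryHigh regrets: 0, 0, 0, 0, 0 → max 0
Smallest max regret = 0 → VeryHigh.

VeryHigh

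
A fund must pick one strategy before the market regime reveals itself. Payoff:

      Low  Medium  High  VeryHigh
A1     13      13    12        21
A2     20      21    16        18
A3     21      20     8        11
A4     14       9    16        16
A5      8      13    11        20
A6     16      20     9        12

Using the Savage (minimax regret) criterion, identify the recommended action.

Column bests: Low=21, Medium=21, High=16, VeryHigh=21.
A1 regrets: 8, 8, 4, 0 → max 8
A2 regrets: 1, 0, 0, 3 → max 3
A3 regrets: 0, 1, 8, 10 → max 10
A4 regrets: 7, 12, 0, 5 → max 12
A5 regrets: 13, 8, 5, 1 → max 13
A6 regrets: 5, 1, 7, 9 → max 9
Smallest max regret = 3 → A2.

A2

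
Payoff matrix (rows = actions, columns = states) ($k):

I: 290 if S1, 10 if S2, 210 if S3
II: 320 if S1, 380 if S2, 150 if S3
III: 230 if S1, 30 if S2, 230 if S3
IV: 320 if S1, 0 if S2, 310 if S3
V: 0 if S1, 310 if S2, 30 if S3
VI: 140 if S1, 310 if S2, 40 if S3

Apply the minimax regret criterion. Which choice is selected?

Column bests: S1=320, S2=380, S3=310.
I regrets: 30, 370, 100 → max 370
II regrets: 0, 0, 160 → max 160
III regrets: 90, 350, 80 → max 350
IV regrets: 0, 380, 0 → max 380
V regrets: 320, 70, 280 → max 320
VI regrets: 180, 70, 270 → max 270
Smallest max regret = 160 → II.

II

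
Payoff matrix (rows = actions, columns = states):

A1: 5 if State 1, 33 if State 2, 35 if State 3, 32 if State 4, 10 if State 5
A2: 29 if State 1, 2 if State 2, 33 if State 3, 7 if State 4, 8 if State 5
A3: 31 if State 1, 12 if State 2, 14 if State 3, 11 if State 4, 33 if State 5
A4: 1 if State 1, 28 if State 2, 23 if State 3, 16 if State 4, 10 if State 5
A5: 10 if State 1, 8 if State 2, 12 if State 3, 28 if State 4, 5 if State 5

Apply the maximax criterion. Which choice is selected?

A1

Row maxima: A1=35, A2=33, A3=33, A4=28, A5=28
Best best-case = 35 → A1.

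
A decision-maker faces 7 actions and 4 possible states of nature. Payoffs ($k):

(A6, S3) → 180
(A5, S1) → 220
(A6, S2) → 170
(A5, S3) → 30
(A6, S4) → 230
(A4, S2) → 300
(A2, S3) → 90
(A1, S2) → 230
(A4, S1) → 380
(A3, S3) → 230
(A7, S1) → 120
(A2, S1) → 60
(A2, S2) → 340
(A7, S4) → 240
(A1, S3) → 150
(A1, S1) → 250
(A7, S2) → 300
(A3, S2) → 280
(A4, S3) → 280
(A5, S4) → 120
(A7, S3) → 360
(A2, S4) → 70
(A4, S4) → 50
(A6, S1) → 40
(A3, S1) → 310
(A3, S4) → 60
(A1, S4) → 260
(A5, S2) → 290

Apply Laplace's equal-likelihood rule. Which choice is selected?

Row averages: A1=222.5, A2=140, A3=220, A4=252.5, A5=165, A6=155, A7=255
Highest average = 255 → A7.

A7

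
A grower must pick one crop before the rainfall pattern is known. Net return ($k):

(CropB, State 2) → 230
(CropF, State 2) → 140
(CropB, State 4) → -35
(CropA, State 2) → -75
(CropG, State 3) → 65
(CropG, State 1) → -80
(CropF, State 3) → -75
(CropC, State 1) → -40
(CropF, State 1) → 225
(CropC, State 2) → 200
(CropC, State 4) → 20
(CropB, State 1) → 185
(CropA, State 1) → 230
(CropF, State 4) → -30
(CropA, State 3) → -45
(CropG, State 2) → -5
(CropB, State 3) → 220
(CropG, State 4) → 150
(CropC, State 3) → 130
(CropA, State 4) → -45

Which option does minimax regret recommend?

Column bests: State 1=230, State 2=230, State 3=220, State 4=150.
CropC regrets: 270, 30, 90, 130 → max 270
CropA regrets: 0, 305, 265, 195 → max 305
CropB regrets: 45, 0, 0, 185 → max 185
CropG regrets: 310, 235, 155, 0 → max 310
CropF regrets: 5, 90, 295, 180 → max 295
Smallest max regret = 185 → CropB.

CropB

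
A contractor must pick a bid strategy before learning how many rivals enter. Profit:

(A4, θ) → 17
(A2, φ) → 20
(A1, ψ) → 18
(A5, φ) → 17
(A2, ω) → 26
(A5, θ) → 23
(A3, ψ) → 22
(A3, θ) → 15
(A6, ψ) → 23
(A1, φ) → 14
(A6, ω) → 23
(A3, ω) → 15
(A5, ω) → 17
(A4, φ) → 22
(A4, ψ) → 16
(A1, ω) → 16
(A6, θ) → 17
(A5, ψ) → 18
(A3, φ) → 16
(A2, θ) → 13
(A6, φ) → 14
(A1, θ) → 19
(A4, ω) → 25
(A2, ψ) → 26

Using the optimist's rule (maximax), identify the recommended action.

Row maxima: A1=19, A2=26, A3=22, A4=25, A5=23, A6=23
Best best-case = 26 → A2.

A2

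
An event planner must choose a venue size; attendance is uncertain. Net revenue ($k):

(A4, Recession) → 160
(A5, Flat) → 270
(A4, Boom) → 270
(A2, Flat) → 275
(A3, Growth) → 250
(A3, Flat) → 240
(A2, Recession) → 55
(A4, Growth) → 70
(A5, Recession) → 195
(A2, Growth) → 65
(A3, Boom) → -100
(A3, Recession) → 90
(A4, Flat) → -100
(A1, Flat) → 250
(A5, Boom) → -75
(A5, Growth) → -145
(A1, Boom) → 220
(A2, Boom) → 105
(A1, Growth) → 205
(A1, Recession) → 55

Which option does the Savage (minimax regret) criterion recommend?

Column bests: Recession=195, Flat=275, Growth=250, Boom=270.
A1 regrets: 140, 25, 45, 50 → max 140
A2 regrets: 140, 0, 185, 165 → max 185
A3 regrets: 105, 35, 0, 370 → max 370
A4 regrets: 35, 375, 180, 0 → max 375
A5 regrets: 0, 5, 395, 345 → max 395
Smallest max regret = 140 → A1.

A1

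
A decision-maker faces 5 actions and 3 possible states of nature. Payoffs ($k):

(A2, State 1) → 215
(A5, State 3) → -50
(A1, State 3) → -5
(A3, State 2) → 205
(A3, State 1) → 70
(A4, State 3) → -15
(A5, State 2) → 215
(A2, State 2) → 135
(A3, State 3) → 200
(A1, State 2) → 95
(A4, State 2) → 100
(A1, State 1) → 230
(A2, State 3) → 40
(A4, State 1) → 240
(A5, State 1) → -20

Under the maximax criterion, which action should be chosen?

Row maxima: A1=230, A2=215, A3=205, A4=240, A5=215
Best best-case = 240 → A4.

A4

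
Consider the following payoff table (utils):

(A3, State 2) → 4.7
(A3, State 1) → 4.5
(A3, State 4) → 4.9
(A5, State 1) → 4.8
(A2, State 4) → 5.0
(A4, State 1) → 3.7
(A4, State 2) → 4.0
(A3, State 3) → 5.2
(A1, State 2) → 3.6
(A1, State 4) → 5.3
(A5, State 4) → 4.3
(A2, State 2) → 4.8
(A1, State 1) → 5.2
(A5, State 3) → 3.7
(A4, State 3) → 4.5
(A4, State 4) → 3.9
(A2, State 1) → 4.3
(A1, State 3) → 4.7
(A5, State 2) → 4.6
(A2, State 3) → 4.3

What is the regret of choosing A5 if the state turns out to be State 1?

0.4

Best payoff under State 1 is 5.2.
Regret = 5.2 − 4.8 = 0.4.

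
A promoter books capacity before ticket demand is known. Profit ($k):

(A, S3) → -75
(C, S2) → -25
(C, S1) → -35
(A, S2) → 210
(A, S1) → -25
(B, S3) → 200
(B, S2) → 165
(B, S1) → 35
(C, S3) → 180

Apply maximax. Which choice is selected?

A

Row maxima: A=210, B=200, C=180
Best best-case = 210 → A.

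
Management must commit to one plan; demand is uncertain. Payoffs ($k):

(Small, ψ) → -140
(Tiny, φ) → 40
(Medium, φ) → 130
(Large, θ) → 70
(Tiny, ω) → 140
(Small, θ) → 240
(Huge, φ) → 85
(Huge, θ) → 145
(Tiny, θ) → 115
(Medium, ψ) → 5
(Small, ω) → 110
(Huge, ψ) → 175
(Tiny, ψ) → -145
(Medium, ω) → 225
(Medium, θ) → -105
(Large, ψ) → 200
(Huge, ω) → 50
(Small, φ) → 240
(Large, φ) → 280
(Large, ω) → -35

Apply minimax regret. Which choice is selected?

Huge

Column bests: θ=240, φ=280, ψ=200, ω=225.
Tiny regrets: 125, 240, 345, 85 → max 345
Small regrets: 0, 40, 340, 115 → max 340
Medium regrets: 345, 150, 195, 0 → max 345
Large regrets: 170, 0, 0, 260 → max 260
Huge regrets: 95, 195, 25, 175 → max 195
Smallest max regret = 195 → Huge.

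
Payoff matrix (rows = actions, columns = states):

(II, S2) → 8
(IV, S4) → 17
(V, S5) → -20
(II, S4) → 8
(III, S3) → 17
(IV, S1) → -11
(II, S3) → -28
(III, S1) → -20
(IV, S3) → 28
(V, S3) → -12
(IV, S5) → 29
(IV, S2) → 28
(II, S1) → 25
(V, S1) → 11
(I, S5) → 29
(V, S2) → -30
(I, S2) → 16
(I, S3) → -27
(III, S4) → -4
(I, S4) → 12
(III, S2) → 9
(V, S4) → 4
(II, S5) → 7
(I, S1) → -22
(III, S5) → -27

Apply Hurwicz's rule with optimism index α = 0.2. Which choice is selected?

IV

I: 0.2·29 + 0.8·(-27) = -15.8
II: 0.2·25 + 0.8·(-28) = -17.4
III: 0.2·17 + 0.8·(-27) = -18.2
IV: 0.2·29 + 0.8·(-11) = -3
V: 0.2·11 + 0.8·(-30) = -21.8
Highest Hurwicz score = -3 → IV.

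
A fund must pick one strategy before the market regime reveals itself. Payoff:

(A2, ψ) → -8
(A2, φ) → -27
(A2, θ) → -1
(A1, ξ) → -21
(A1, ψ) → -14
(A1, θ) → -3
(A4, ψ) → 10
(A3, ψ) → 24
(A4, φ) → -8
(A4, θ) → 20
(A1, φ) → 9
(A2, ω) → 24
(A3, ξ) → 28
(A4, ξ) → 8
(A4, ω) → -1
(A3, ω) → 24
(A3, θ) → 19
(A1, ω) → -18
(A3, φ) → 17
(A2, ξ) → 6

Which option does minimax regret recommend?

A3

Column bests: θ=20, φ=17, ψ=24, ω=24, ξ=28.
A1 regrets: 23, 8, 38, 42, 49 → max 49
A2 regrets: 21, 44, 32, 0, 22 → max 44
A3 regrets: 1, 0, 0, 0, 0 → max 1
A4 regrets: 0, 25, 14, 25, 20 → max 25
Smallest max regret = 1 → A3.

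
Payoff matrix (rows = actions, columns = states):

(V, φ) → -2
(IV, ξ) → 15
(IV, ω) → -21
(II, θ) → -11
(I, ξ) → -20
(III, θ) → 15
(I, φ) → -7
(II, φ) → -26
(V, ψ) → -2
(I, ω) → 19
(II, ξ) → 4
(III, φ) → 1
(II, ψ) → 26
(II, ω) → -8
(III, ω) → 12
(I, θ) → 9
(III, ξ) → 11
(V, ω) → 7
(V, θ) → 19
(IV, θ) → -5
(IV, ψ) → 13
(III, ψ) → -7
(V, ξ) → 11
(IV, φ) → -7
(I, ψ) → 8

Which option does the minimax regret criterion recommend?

Column bests: θ=19, φ=1, ψ=26, ω=19, ξ=15.
I regrets: 10, 8, 18, 0, 35 → max 35
II regrets: 30, 27, 0, 27, 11 → max 30
III regrets: 4, 0, 33, 7, 4 → max 33
IV regrets: 24, 8, 13, 40, 0 → max 40
V regrets: 0, 3, 28, 12, 4 → max 28
Smallest max regret = 28 → V.

V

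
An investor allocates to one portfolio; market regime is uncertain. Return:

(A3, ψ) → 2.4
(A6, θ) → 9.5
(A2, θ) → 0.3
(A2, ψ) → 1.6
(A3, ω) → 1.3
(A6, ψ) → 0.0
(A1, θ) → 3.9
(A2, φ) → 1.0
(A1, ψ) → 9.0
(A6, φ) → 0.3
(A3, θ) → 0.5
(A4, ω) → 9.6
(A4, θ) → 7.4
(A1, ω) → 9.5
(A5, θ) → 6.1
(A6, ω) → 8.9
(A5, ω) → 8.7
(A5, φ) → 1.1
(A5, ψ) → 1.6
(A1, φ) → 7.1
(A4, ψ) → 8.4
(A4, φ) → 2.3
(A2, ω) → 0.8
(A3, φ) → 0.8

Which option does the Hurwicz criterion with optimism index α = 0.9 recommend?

A1: 0.9·9.5 + 0.1·3.9 = 8.94
A2: 0.9·1.6 + 0.1·0.3 = 1.47
A3: 0.9·2.4 + 0.1·0.5 = 2.21
A4: 0.9·9.6 + 0.1·2.3 = 8.87
A5: 0.9·8.7 + 0.1·1.1 = 7.94
A6: 0.9·9.5 + 0.1·0.0 = 8.55
Highest Hurwicz score = 8.94 → A1.

A1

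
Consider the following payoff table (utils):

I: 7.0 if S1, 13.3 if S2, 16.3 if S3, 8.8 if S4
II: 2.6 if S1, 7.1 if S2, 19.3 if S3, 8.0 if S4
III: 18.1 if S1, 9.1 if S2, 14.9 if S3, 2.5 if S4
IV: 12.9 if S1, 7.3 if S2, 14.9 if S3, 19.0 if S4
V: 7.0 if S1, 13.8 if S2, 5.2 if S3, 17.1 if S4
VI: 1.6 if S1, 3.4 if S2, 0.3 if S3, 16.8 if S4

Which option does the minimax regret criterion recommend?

Column bests: S1=18.1, S2=13.8, S3=19.3, S4=19.0.
I regrets: 11.1, 0.5, 3.0, 10.2 → max 11.1
II regrets: 15.5, 6.7, 0.0, 11.0 → max 15.5
III regrets: 0.0, 4.7, 4.4, 16.5 → max 16.5
IV regrets: 5.2, 6.5, 4.4, 0.0 → max 6.5
V regrets: 11.1, 0.0, 14.1, 1.9 → max 14.1
VI regrets: 16.5, 10.4, 19.0, 2.2 → max 19.0
Smallest max regret = 6.5 → IV.

IV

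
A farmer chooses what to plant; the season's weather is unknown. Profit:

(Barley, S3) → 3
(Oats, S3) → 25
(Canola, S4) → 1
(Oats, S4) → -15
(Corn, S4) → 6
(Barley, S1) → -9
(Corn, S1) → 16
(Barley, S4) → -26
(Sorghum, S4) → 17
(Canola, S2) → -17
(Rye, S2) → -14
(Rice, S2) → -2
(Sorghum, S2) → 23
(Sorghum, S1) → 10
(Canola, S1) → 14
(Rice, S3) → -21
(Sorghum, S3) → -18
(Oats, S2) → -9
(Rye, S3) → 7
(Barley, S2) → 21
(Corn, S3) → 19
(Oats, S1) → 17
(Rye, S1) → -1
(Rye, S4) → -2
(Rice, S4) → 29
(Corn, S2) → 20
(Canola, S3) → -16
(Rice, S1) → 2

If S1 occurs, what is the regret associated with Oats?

Best payoff under S1 is 17.
Regret = 17 − 17 = 0.

0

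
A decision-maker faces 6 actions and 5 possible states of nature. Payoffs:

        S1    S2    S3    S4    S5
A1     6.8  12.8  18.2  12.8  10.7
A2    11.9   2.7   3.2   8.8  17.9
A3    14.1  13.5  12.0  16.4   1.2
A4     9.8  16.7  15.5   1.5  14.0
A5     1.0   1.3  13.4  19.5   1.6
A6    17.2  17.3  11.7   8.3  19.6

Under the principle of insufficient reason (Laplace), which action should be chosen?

Row averages: A1=12.26, A2=8.9, A3=11.44, A4=11.5, A5=7.36, A6=14.82
Highest average = 14.82 → A6.

A6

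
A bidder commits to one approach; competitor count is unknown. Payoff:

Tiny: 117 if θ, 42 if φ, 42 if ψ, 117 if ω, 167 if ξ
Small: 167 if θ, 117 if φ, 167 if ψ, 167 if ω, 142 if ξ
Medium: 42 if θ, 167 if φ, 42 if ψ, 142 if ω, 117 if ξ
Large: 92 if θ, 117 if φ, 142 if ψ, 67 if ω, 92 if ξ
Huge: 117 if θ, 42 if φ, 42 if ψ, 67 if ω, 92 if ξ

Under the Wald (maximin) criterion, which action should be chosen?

Small

Row minima: Tiny=42, Small=117, Medium=42, Large=67, Huge=42
Best worst-case = 117 → Small.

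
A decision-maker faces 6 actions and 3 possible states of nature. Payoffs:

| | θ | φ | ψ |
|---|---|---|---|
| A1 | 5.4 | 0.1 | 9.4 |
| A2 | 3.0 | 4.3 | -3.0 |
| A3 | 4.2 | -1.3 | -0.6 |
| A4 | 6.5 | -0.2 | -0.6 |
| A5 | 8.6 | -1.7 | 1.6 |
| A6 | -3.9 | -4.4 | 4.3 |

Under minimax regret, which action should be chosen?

Column bests: θ=8.6, φ=4.3, ψ=9.4.
A1 regrets: 3.2, 4.2, 0.0 → max 4.2
A2 regrets: 5.6, 0.0, 12.4 → max 12.4
A3 regrets: 4.4, 5.6, 10.0 → max 10.0
A4 regrets: 2.1, 4.5, 10.0 → max 10.0
A5 regrets: 0.0, 6.0, 7.8 → max 7.8
A6 regrets: 12.5, 8.7, 5.1 → max 12.5
Smallest max regret = 4.2 → A1.

A1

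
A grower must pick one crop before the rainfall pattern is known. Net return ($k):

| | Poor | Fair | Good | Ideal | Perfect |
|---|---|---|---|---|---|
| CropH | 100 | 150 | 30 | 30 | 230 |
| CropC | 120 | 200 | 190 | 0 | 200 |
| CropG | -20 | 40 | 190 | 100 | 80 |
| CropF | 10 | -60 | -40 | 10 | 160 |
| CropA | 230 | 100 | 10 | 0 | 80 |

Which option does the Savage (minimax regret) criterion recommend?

CropC

Column bests: Poor=230, Fair=200, Good=190, Ideal=100, Perfect=230.
CropH regrets: 130, 50, 160, 70, 0 → max 160
CropC regrets: 110, 0, 0, 100, 30 → max 110
CropG regrets: 250, 160, 0, 0, 150 → max 250
CropF regrets: 220, 260, 230, 90, 70 → max 260
CropA regrets: 0, 100, 180, 100, 150 → max 180
Smallest max regret = 110 → CropC.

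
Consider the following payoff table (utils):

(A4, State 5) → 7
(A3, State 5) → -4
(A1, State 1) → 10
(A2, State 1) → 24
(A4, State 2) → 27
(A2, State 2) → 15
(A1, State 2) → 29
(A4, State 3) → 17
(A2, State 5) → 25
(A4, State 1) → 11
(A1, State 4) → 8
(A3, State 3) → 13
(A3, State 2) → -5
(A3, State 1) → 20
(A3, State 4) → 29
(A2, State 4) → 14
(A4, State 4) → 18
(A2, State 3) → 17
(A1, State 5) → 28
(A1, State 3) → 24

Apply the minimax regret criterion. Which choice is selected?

A2

Column bests: State 1=24, State 2=29, State 3=24, State 4=29, State 5=28.
A1 regrets: 14, 0, 0, 21, 0 → max 21
A2 regrets: 0, 14, 7, 15, 3 → max 15
A3 regrets: 4, 34, 11, 0, 32 → max 34
A4 regrets: 13, 2, 7, 11, 21 → max 21
Smallest max regret = 15 → A2.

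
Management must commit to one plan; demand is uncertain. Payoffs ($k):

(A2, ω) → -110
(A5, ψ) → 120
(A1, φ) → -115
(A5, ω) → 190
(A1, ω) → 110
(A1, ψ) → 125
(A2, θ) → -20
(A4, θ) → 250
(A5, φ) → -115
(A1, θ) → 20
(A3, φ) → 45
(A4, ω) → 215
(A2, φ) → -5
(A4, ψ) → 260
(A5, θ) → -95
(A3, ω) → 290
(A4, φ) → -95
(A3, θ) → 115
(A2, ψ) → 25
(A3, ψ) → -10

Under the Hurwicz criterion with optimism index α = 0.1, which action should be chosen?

A1: 0.1·125 + 0.9·(-115) = -91
A2: 0.1·25 + 0.9·(-110) = -96.5
A3: 0.1·290 + 0.9·(-10) = 20
A4: 0.1·260 + 0.9·(-95) = -59.5
A5: 0.1·190 + 0.9·(-115) = -84.5
Highest Hurwicz score = 20 → A3.

A3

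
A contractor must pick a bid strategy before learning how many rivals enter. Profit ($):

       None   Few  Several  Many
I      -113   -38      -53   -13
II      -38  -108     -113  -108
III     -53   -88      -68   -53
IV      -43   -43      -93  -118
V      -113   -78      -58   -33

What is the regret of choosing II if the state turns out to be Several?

60

Best payoff under Several is -53.
Regret = -53 − (-113) = 60.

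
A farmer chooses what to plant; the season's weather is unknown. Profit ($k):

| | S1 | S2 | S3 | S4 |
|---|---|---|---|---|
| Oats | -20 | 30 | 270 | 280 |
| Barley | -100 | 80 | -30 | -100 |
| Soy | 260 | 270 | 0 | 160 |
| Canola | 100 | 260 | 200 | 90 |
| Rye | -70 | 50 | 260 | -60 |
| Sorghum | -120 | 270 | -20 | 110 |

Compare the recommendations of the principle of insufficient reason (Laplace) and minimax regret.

Row averages: Oats=140, Barley=-37.5, Soy=172.5, Canola=162.5, Rye=45, Sorghum=60
Highest average = 172.5 → Soy.
Column bests: S1=260, S2=270, S3=270, S4=280.
Oats regrets: 280, 240, 0, 0 → max 280
Barley regrets: 360, 190, 300, 380 → max 380
Soy regrets: 0, 0, 270, 120 → max 270
Canola regrets: 160, 10, 70, 190 → max 190
Rye regrets: 330, 220, 10, 340 → max 340
Sorghum regrets: 380, 0, 290, 170 → max 380
Smallest max regret = 190 → Canola.

laplace → Soy; minimax regret → Canola (disagree)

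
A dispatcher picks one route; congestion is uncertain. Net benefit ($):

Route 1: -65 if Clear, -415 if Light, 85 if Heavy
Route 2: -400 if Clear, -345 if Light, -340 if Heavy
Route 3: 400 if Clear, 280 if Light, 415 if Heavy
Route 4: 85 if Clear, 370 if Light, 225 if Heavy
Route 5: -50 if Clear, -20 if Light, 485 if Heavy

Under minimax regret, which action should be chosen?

Route 3

Column bests: Clear=400, Light=370, Heavy=485.
Route 1 regrets: 465, 785, 400 → max 785
Route 2 regrets: 800, 715, 825 → max 825
Route 3 regrets: 0, 90, 70 → max 90
Route 4 regrets: 315, 0, 260 → max 315
Route 5 regrets: 450, 390, 0 → max 450
Smallest max regret = 90 → Route 3.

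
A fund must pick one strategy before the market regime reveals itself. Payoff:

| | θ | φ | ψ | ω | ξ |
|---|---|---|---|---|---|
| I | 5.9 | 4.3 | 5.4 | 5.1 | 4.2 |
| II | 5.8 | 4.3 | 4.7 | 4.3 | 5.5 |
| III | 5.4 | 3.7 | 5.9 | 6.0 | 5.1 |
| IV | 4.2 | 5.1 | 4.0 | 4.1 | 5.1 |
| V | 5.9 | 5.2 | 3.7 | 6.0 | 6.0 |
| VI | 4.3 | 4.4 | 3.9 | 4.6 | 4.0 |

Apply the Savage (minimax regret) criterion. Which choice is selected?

III

Column bests: θ=5.9, φ=5.2, ψ=5.9, ω=6.0, ξ=6.0.
I regrets: 0.0, 0.9, 0.5, 0.9, 1.8 → max 1.8
II regrets: 0.1, 0.9, 1.2, 1.7, 0.5 → max 1.7
III regrets: 0.5, 1.5, 0.0, 0.0, 0.9 → max 1.5
IV regrets: 1.7, 0.1, 1.9, 1.9, 0.9 → max 1.9
V regrets: 0.0, 0.0, 2.2, 0.0, 0.0 → max 2.2
VI regrets: 1.6, 0.8, 2.0, 1.4, 2.0 → max 2.0
Smallest max regret = 1.5 → III.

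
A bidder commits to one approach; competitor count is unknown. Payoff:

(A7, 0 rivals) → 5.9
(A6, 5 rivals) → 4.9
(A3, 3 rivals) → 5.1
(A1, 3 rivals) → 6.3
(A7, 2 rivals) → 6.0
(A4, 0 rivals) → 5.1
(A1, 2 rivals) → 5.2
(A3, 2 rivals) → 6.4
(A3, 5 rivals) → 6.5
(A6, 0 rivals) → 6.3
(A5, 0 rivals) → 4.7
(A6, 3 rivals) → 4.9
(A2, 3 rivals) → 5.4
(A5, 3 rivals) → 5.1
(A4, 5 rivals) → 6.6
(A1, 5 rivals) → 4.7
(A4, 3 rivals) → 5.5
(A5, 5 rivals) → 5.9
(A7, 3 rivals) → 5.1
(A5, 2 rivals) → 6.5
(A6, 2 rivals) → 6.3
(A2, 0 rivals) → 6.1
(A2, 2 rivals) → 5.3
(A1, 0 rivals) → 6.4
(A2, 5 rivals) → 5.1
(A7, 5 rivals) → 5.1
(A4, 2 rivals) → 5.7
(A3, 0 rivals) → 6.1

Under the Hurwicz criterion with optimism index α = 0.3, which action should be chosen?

A4

A1: 0.3·6.4 + 0.7·4.7 = 5.21
A2: 0.3·6.1 + 0.7·5.1 = 5.4
A3: 0.3·6.5 + 0.7·5.1 = 5.52
A4: 0.3·6.6 + 0.7·5.1 = 5.55
A5: 0.3·6.5 + 0.7·4.7 = 5.24
A6: 0.3·6.3 + 0.7·4.9 = 5.32
A7: 0.3·6.0 + 0.7·5.1 = 5.37
Highest Hurwicz score = 5.55 → A4.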